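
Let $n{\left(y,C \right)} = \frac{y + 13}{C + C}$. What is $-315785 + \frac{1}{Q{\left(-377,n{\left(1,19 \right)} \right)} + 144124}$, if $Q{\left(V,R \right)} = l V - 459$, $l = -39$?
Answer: $- \frac{50010238879}{158368} \approx -3.1579 \cdot 10^{5}$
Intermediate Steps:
$n{\left(y,C \right)} = \frac{13 + y}{2 C}$
$Q{\left(V,R \right)} = -459 - 39 V$ ($Q{\left(V,R \right)} = - 39 V - 459 = -459 - 39 V$)
$-315785 + \frac{1}{Q{\left(-377,n{\left(1,19 \right)} \right)} + 144124} = -315785 + \frac{1}{\left(-459 - -14703\right) + 144124} = -315785 + \frac{1}{\left(-459 + 14703\right) + 144124} = -315785 + \frac{1}{14244 + 144124} = -315785 + \frac{1}{158368} = - \frac{50010238879}{158368}$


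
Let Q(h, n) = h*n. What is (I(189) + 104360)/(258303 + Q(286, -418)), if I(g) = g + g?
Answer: 104738/138755 ≈ 0.75484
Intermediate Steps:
I(g) = 2*g
(I(189) + 104360)/(258303 + Q(286, -418)) = (2*189 + 104360)/(258303 + 286*(-418)) = (378 + 104360)/(258303 - 119548) = 104738/138755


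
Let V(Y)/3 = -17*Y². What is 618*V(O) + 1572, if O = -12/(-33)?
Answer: -314076/121 ≈ -2595.7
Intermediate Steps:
O = 4/11 (O = -12*(-1/33) = 4/11 ≈ 0.36364)
V(Y) = -51*Y² (V(Y) = 3*(-17*Y²) = -51*Y²)
618*V(O) + 1572 = 618*(-51*(4/11)²) + 1572 = 618*(-51*16/121) + 1572 = 618*(-816/121) + 1572 = -504288/121 + 1572 = -314076/121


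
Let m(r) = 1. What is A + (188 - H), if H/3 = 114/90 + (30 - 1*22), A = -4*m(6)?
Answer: 781/5 ≈ 156.20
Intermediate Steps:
A = -4 (A = -4*1 = -4)
H = 139/5 (H = 3*(114/90 + (30 - 1*22)) = 3*(114*(1/90) + (30 - 22)) = 3*(19/15 + 8) = 3*(139/15) = 139/5 ≈ 27.800)
A + (188 - H) = -4 + (188 - 1*139/5) = -4 + (188 - 139/5) = -4 + 801/5 = 781/5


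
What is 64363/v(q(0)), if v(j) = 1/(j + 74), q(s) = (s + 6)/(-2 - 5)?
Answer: 32953856/7 ≈ 4.7077e+6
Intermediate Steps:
q(s) = -6/7 - s/7 (q(s) = (6 + s)/(-7) = (6 + s)*(-⅐) = -6/7 - s/7)
v(j) = 1/(74 + j)
64363/v(q(0)) = 64363/(1/(74 + (-6/7 - ⅐*0))) = 64363/(1/(74 + (-6/7 + 0))) = 64363/(1/(74 - 6/7)) = 64363/(1/(512/7)) = 64363/(7/512) = 64363*(512/7) = 32953856/7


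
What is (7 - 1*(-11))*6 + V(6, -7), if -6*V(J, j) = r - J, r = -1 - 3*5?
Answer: 335/3 ≈ 111.67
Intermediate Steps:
r = -16 (r = -1 - 15 = -16)
V(J, j) = 8/3 + J/6 (V(J, j) = -(-16 - J)/6 = 8/3 + J/6)
(7 - 1*(-11))*6 + V(6, -7) = (7 - 1*(-11))*6 + (8/3 + (1/6)*6) = (7 + 11)*6 + (8/3 + 1) = 18*6 + 11/3 = 108 + 11/3 = 335/3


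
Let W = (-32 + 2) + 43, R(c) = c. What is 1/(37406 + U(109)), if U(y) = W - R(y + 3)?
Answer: 1/37307 ≈ 2.6805e-5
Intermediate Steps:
W = 13 (W = -30 + 43 = 13)
U(y) = 10 - y (U(y) = 13 - (y + 3) = 13 - (3 + y) = 13 + (-3 - y) = 10 - y)
1/(37406 + U(109)) = 1/(37406 + (10 - 1*109)) = 1/(37406 + (10 - 109)) = 1/(37406 - 99) = 1/37307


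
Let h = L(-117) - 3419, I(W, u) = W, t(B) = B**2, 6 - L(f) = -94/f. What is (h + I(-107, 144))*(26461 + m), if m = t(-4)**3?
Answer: -12587467238/117 ≈ -1.0759e+8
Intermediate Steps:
L(f) = 6 + 94/f (L(f) = 6 - (-94)/f = 6 + 94/f)
m = 4096 (m = ((-4)**2)**3 = 16**3 = 4096)
h = -399415/117 (h = (6 + 94/(-117)) - 3419 = (6 + 94*(-1/117)) - 3419 = (6 - 94/117) - 3419 = 608/117 - 3419 = -399415/117 ≈ -3413.8)
(h + I(-107, 144))*(26461 + m) = (-399415/117 - 107)*(26461 + 4096) = -411934/117*30557 = -12587467238/117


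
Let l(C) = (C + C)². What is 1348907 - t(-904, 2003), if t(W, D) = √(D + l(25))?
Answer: 1348907 - √4503 ≈ 1.3488e+6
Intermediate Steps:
l(C) = 4*C² (l(C) = (2*C)² = 4*C²)
t(W, D) = √(2500 + D) (t(W, D) = √(D + 4*25²) = √(D + 4*625) = √(D + 2500) = √(2500 + D))
1348907 - t(-904, 2003) = 1348907 - √(2500 + 2003) = 1348907 - √4503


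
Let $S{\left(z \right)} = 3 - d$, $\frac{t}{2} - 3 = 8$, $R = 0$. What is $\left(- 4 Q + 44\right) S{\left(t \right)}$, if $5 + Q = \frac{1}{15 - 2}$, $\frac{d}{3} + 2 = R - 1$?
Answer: $\frac{9936}{13} \approx 764.31$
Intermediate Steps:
$d = -9$ ($d = -6 + 3 \left(0 - 1\right) = -6 + 3 \left(-1\right) = -6 - 3 = -9$)
$Q = - \frac{64}{13}$ ($Q = -5 + \frac{1}{15 - 2} = -5 + \frac{1}{13} = - \frac{64}{13} \approx -4.9231$)
$t = 22$ ($t = 6 + 2 \cdot 8 = 6 + 16 = 22$)
$S{\left(z \right)} = 12$ ($S{\left(z \right)} = 3 - -9 = 3 + 9 = 12$)
$\left(- 4 Q + 44\right) S{\left(t \right)} = \left(\left(-4\right) \left(- \frac{64}{13}\right) + 44\right) 12 = \left(\frac{256}{13} + 44\right) 12 = \frac{828}{13} \cdot 12 = \frac{9936}{13}$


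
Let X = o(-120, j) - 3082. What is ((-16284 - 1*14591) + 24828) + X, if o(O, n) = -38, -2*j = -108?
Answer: -9167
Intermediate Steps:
j = 54 (j = -½*(-108) = 54)
X = -3120 (X = -38 - 3082 = -3120)
((-16284 - 1*14591) + 24828) + X = ((-16284 - 1*14591) + 24828) - 3120 = ((-16284 - 14591) + 24828) - 3120 = (-30875 + 24828) - 3120 = -6047 - 3120 = -9167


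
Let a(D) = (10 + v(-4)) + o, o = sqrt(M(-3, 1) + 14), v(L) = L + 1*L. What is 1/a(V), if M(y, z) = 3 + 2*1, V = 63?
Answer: -2/15 + sqrt(19)/15 ≈ 0.15726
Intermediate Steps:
M(y, z) = 5 (M(y, z) = 3 + 2 = 5)
v(L) = 2*L (v(L) = L + L = 2*L)
o = sqrt(19) (o = sqrt(5 + 14) = sqrt(19) ≈ 4.3589)
a(D) = 2 + sqrt(19) (a(D) = (10 + 2*(-4)) + sqrt(19) = (10 - 8) + sqrt(19) = 2 + sqrt(19))
1/a(V) = 1/(2 + sqrt(19))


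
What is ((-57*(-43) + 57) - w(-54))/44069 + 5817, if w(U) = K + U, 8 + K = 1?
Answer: 256351942/44069 ≈ 5817.1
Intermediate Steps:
K = -7 (K = -8 + 1 = -7)
w(U) = -7 + U
((-57*(-43) + 57) - w(-54))/44069 + 5817 = ((-57*(-43) + 57) - (-7 - 54))/44069 + 5817 = ((2451 + 57) - 1*(-61))*(1/44069) + 5817 = (2508 + 61)*(1/44069) + 5817 = 2569*(1/44069) + 5817 = 2569/44069 + 5817 = 256351942/44069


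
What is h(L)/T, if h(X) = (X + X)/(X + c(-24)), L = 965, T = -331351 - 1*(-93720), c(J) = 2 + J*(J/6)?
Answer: -1930/252601753 ≈ -7.6405e-6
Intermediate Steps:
c(J) = 2 + J²/6 (c(J) = 2 + J*(J*(⅙)) = 2 + J*(J/6) = 2 + J²/6)
T = -237631 (T = -331351 + 93720 = -237631)
h(X) = 2*X/(98 + X) (h(X) = (X + X)/(X + (2 + (⅙)*(-24)²)) = (2*X)/(X + (2 + (⅙)*576)) = (2*X)/(X + (2 + 96)) = (2*X)/(X + 98) = (2*X)/(98 + X) = 2*X/(98 + X))
h(L)/T = (2*965/(98 + 965))/(-237631) = (2*965/1063)*(-1/237631) = (2*965*(1/1063))*(-1/237631) = (1930/1063)*(-1/237631) = -1930/252601753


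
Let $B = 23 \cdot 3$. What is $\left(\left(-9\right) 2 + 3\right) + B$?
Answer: $54$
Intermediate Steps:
$B = 69$
$\left(\left(-9\right) 2 + 3\right) + B = \left(\left(-9\right) 2 + 3\right) + 69 = \left(-18 + 3\right) + 69 = -15 + 69 = 54$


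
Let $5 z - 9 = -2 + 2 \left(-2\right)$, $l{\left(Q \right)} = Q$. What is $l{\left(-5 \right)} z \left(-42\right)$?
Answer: $126$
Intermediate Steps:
$z = \frac{3}{5}$ ($z = \frac{9}{5} + \frac{-2 + 2 \left(-2\right)}{5} = \frac{9}{5} + \frac{-2 - 4}{5} = \frac{9}{5} + \frac{1}{5} \left(-6\right) = \frac{9}{5} - \frac{6}{5} = \frac{3}{5} \approx 0.6$)
$l{\left(-5 \right)} z \left(-42\right) = \left(-5\right) \frac{3}{5} \left(-42\right) = \left(-3\right) \left(-42\right) = 126$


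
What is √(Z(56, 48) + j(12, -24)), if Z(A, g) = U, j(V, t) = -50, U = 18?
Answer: 4*I*√2 ≈ 5.6569*I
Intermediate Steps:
Z(A, g) = 18
√(Z(56, 48) + j(12, -24)) = √(18 - 50) = √(-32) = 4*I*√2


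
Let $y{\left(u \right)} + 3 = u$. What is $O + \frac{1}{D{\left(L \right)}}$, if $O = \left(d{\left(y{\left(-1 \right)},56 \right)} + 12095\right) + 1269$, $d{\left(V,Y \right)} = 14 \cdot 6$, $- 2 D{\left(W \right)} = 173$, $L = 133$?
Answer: $\frac{2326502}{173} \approx 13448.0$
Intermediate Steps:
$D{\left(W \right)} = - \frac{173}{2}$ ($D{\left(W \right)} = \left(- \frac{1}{2}\right) 173 = - \frac{173}{2}$)
$y{\left(u \right)} = -3 + u$
$d{\left(V,Y \right)} = 84$
$O = 13448$ ($O = \left(84 + 12095\right) + 1269 = 12179 + 1269 = 13448$)
$O + \frac{1}{D{\left(L \right)}} = 13448 + \frac{1}{- \frac{173}{2}} = 13448 - \frac{2}{173} = \frac{2326502}{173}$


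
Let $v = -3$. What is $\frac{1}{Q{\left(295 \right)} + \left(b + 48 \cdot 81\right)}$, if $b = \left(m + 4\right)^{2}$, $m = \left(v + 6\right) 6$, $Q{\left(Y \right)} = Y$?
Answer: $\frac{1}{4667} \approx 0.00021427$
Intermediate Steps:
$m = 18$ ($m = \left(-3 + 6\right) 6 = 3 \cdot 6 = 18$)
$b = 484$ ($b = \left(18 + 4\right)^{2} = 22^{2} = 484$)
$\frac{1}{Q{\left(295 \right)} + \left(b + 48 \cdot 81\right)} = \frac{1}{295 + \left(484 + 48 \cdot 81\right)} = \frac{1}{295 + \left(484 + 3888\right)} = \frac{1}{295 + 4372} = \frac{1}{4667}$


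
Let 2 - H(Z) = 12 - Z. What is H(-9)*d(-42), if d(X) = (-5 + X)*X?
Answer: -37506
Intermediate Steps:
d(X) = X*(-5 + X)
H(Z) = -10 + Z (H(Z) = 2 - (12 - Z) = 2 + (-12 + Z) = -10 + Z)
H(-9)*d(-42) = (-10 - 9)*(-42*(-5 - 42)) = -(-798)*(-47) = -19*1974 = -37506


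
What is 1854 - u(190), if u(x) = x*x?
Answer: -34246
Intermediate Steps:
u(x) = x²
1854 - u(190) = 1854 - 1*190² = 1854 - 1*36100 = 1854 - 36100 = -34246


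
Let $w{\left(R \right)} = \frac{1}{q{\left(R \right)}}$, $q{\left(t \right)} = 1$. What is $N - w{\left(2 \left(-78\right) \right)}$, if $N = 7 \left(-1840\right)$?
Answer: $-12881$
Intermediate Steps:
$w{\left(R \right)} = 1$ ($w{\left(R \right)} = 1^{-1} = 1$)
$N = -12880$
$N - w{\left(2 \left(-78\right) \right)} = -12880 - 1 = -12881$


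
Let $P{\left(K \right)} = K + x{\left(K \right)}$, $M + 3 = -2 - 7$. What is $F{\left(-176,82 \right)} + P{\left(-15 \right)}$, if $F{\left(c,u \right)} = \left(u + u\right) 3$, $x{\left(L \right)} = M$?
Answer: $465$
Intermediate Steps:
$M = -12$ ($M = -3 - 9 = -12$)
$x{\left(L \right)} = -12$
$P{\left(K \right)} = -12 + K$ ($P{\left(K \right)} = K - 12 = -12 + K$)
$F{\left(c,u \right)} = 6 u$ ($F{\left(c,u \right)} = 2 u 3 = 6 u$)
$F{\left(-176,82 \right)} + P{\left(-15 \right)} = 6 \cdot 82 - 27 = 492 - 27 = 465$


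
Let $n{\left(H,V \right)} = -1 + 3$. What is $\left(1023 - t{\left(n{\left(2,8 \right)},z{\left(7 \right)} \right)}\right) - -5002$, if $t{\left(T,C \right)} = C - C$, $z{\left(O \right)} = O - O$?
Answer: $6025$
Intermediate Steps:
$z{\left(O \right)} = 0$
$n{\left(H,V \right)} = 2$
$t{\left(T,C \right)} = 0$
$\left(1023 - t{\left(n{\left(2,8 \right)},z{\left(7 \right)} \right)}\right) - -5002 = \left(1023 - 0\right) - -5002 = \left(1023 + 0\right) + 5002 = 1023 + 5002 = 6025$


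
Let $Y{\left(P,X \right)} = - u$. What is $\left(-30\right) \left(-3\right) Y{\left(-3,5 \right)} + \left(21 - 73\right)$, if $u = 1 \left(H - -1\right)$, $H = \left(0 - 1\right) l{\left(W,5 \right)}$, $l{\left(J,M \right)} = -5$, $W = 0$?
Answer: $-592$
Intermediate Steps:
$H = 5$ ($H = \left(0 - 1\right) \left(-5\right) = \left(-1\right) \left(-5\right) = 5$)
$u = 6$ ($u = 1 \left(5 - -1\right) = 1 \left(5 + 1\right) = 1 \cdot 6 = 6$)
$Y{\left(P,X \right)} = -6$ ($Y{\left(P,X \right)} = \left(-1\right) 6 = -6$)
$\left(-30\right) \left(-3\right) Y{\left(-3,5 \right)} + \left(21 - 73\right) = \left(-30\right) \left(-3\right) \left(-6\right) + \left(21 - 73\right) = 90 \left(-6\right) + \left(21 - 73\right) = -540 - 52 = -592$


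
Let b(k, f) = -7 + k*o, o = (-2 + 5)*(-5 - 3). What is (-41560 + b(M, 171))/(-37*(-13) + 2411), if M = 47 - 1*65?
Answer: -41135/2892 ≈ -14.224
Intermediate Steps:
o = -24 (o = 3*(-8) = -24)
M = -18 (M = 47 - 65 = -18)
b(k, f) = -7 - 24*k (b(k, f) = -7 + k*(-24) = -7 - 24*k)
(-41560 + b(M, 171))/(-37*(-13) + 2411) = (-41560 + (-7 - 24*(-18)))/(-37*(-13) + 2411) = (-41560 + (-7 + 432))/(481 + 2411) = (-41560 + 425)/2892 = -41135*1/2892 = -41135/2892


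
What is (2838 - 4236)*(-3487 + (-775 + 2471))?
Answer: 2503818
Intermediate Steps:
(2838 - 4236)*(-3487 + (-775 + 2471)) = -1398*(-3487 + 1696) = -1398*(-1791) = 2503818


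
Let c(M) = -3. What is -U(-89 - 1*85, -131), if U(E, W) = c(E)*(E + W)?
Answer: -915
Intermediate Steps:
U(E, W) = -3*E - 3*W (U(E, W) = -3*(E + W) = -3*E - 3*W)
-U(-89 - 1*85, -131) = -(-3*(-89 - 1*85) - 3*(-131)) = -(-3*(-89 - 85) + 393) = -(-3*(-174) + 393) = -(522 + 393) = -1*915 = -915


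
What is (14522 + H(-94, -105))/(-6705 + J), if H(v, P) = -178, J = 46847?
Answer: 7172/20071 ≈ 0.35733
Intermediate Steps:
(14522 + H(-94, -105))/(-6705 + J) = (14522 - 178)/(-6705 + 46847) = 14344/40142 = 14344*(1/40142) = 7172/20071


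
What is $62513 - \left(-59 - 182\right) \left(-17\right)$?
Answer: $58416$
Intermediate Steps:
$62513 - \left(-59 - 182\right) \left(-17\right) = 62513 - \left(-241\right) \left(-17\right) = 62513 - 4097 = 58416$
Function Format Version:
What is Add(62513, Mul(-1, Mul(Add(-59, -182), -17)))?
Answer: 58416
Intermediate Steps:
Add(62513, Mul(-1, Mul(Add(-59, -182), -17))) = Add(62513, Mul(-1, Mul(-241, -17))) = Add(62513, Mul(-1, 4097)) = Add(62513, -4097) = 58416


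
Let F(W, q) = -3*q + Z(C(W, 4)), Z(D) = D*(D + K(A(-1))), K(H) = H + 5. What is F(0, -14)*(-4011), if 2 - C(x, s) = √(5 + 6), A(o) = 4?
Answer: -300825 + 52143*√11 ≈ -1.2789e+5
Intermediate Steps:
C(x, s) = 2 - √11 (C(x, s) = 2 - √(5 + 6) = 2 - √11)
K(H) = 5 + H
Z(D) = D*(9 + D) (Z(D) = D*(D + (5 + 4)) = D*(D + 9) = D*(9 + D))
F(W, q) = -3*q + (2 - √11)*(11 - √11) (F(W, q) = -3*q + (2 - √11)*(9 + (2 - √11)) = -3*q + (2 - √11)*(11 - √11))
F(0, -14)*(-4011) = (33 - 13*√11 - 3*(-14))*(-4011) = (33 - 13*√11 + 42)*(-4011) = (75 - 13*√11)*(-4011) = -300825 + 52143*√11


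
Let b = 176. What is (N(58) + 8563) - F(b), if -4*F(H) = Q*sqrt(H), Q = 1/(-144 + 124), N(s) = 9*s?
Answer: 9085 - sqrt(11)/20 ≈ 9084.8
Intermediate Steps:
Q = -1/20 (Q = 1/(-20) = -1/20 ≈ -0.050000)
F(H) = sqrt(H)/80 (F(H) = -(-1)*sqrt(H)/80 = sqrt(H)/80)
(N(58) + 8563) - F(b) = (9*58 + 8563) - sqrt(176)/80 = (522 + 8563) - 4*sqrt(11)/80 = 9085 - sqrt(11)/20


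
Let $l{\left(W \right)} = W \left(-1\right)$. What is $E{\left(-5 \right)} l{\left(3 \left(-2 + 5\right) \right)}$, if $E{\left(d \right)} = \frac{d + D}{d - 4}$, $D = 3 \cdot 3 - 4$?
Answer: $0$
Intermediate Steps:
$D = 5$ ($D = 9 - 4 = 5$)
$E{\left(d \right)} = \frac{5 + d}{-4 + d}$ ($E{\left(d \right)} = \frac{d + 5}{d - 4} = \frac{5 + d}{-4 + d}$)
$l{\left(W \right)} = - W$
$E{\left(-5 \right)} l{\left(3 \left(-2 + 5\right) \right)} = \frac{5 - 5}{-4 - 5} \left(- 3 \left(-2 + 5\right)\right) = \frac{1}{-9} \cdot 0 \left(- 3 \cdot 3\right) = \left(- \frac{1}{9}\right) 0 \left(\left(-1\right) 9\right) = 0 \left(-9\right) = 0$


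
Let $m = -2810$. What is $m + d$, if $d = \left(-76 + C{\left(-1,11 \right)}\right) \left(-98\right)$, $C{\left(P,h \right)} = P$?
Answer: $4736$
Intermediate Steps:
$d = 7546$ ($d = \left(-76 - 1\right) \left(-98\right) = \left(-77\right) \left(-98\right) = 7546$)
$m + d = -2810 + 7546 = 4736$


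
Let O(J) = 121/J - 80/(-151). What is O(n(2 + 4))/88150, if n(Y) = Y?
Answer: 18751/79863900 ≈ 0.00023479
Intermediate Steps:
O(J) = 80/151 + 121/J (O(J) = 121/J - 80*(-1/151) = 121/J + 80/151 = 80/151 + 121/J)
O(n(2 + 4))/88150 = (80/151 + 121/(2 + 4))/88150 = (80/151 + 121/6)*(1/88150) = (18751/906)*(1/88150) = 18751/79863900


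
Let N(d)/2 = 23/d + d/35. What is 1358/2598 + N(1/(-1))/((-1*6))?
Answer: 372763/45465 ≈ 8.1989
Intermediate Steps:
N(d) = 46/d + 2*d/35 (N(d) = 2*(23/d + d/35) = 46/d + 2*d/35)
1358/2598 + N(1/(-1))/((-1*6)) = 1358/2598 + (46/(1/(-1)) + (2/35)/(-1))/((-1*6)) = 1358*(1/2598) + (46/(-1) + (2/35)*(-1))/(-6) = 679/1299 + (46*(-1) - 2/35)*(-⅙) = 679/1299 + (-46 - 2/35)*(-⅙) = 679/1299 - 1612/35*(-⅙) = 679/1299 + 806/105 = 372763/45465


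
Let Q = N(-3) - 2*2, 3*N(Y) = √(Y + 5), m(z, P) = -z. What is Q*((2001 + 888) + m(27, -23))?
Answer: -11448 + 954*√2 ≈ -10099.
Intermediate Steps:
N(Y) = √(5 + Y)/3 (N(Y) = √(Y + 5)/3 = √(5 + Y)/3)
Q = -4 + √2/3 (Q = √(5 - 3)/3 - 2*2 = √2/3 - 1*4 = √2/3 - 4 = -4 + √2/3 ≈ -3.5286)
Q*((2001 + 888) + m(27, -23)) = (-4 + √2/3)*((2001 + 888) - 1*27) = (-4 + √2/3)*(2889 - 27) = (-4 + √2/3)*2862 = -11448 + 954*√2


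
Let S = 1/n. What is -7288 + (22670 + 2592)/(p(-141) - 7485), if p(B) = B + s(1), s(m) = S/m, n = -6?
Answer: -333628588/45757 ≈ -7291.3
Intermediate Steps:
S = -⅙ (S = 1/(-6) = -⅙ ≈ -0.16667)
s(m) = -1/(6*m)
p(B) = -⅙ + B (p(B) = B - ⅙/1 = B - ⅙*1 = B - ⅙ = -⅙ + B)
-7288 + (22670 + 2592)/(p(-141) - 7485) = -7288 + (22670 + 2592)/((-⅙ - 141) - 7485) = -7288 + 25262/(-847/6 - 7485) = -7288 + 25262/(-45757/6) = -7288 + 25262*(-6/45757) = -7288 - 151572/45757 = -333628588/45757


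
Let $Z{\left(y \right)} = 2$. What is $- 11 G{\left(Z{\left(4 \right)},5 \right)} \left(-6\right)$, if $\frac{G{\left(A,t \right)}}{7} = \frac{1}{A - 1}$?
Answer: $462$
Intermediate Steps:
$G{\left(A,t \right)} = \frac{7}{-1 + A}$ ($G{\left(A,t \right)} = \frac{7}{A - 1} = \frac{7}{-1 + A}$)
$- 11 G{\left(Z{\left(4 \right)},5 \right)} \left(-6\right) = - 11 \frac{7}{-1 + 2} \left(-6\right) = - 11 \cdot \frac{7}{1} \left(-6\right) = - 11 \cdot 7 \cdot 1 \left(-6\right) = \left(-11\right) 7 \left(-6\right) = \left(-77\right) \left(-6\right) = 462$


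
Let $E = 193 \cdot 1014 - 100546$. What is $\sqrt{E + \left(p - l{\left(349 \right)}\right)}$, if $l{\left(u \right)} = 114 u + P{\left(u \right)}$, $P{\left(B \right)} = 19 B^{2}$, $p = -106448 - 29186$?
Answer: $7 i \sqrt{48867} \approx 1547.4 i$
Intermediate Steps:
$p = -135634$
$l{\left(u \right)} = 19 u^{2} + 114 u$ ($l{\left(u \right)} = 114 u + 19 u^{2} = 19 u^{2} + 114 u$)
$E = 95156$ ($E = 195702 - 100546 = 95156$)
$\sqrt{E + \left(p - l{\left(349 \right)}\right)} = \sqrt{95156 - \left(135634 + 19 \cdot 349 \left(6 + 349\right)\right)} = \sqrt{95156 - \left(135634 + 19 \cdot 349 \cdot 355\right)} = \sqrt{95156 - 2489639} = \sqrt{-2394483} = 7 i \sqrt{48867}$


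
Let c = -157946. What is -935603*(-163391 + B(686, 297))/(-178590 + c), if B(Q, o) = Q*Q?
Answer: 287421919615/336536 ≈ 8.5406e+5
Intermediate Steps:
B(Q, o) = Q²
-935603*(-163391 + B(686, 297))/(-178590 + c) = -935603*(-163391 + 686²)/(-178590 - 157946) = -935603/((-336536/(-163391 + 470596))) = -935603/((-336536/307205)) = -935603/((-336536*1/307205)) = -935603/(-336536/307205) = -935603*(-307205/336536) = 287421919615/336536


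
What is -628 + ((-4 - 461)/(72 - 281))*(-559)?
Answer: -391187/209 ≈ -1871.7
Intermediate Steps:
-628 + ((-4 - 461)/(72 - 281))*(-559) = -628 - 465/(-209)*(-559) = -628 - 465*(-1/209)*(-559) = -628 + (465/209)*(-559) = -628 - 259935/209 = -391187/209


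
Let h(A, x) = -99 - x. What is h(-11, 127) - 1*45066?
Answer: -45292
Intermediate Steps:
h(-11, 127) - 1*45066 = (-99 - 1*127) - 1*45066 = (-99 - 127) - 45066 = -226 - 45066 = -45292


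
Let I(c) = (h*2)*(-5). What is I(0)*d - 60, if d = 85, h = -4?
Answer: 3340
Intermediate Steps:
I(c) = 40 (I(c) = -4*2*(-5) = -8*(-5) = 40)
I(0)*d - 60 = 40*85 - 60 = 3400 - 60 = 3340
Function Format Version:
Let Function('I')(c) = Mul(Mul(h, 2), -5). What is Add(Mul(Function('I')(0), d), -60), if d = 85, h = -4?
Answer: 3340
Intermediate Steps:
Function('I')(c) = 40 (Function('I')(c) = Mul(Mul(-4, 2), -5) = Mul(-8, -5) = 40)
Add(Mul(Function('I')(0), d), -60) = Add(Mul(40, 85), -60) = Add(3400, -60) = 3340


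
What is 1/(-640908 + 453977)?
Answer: -1/186931 ≈ -5.3496e-6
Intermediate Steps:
1/(-640908 + 453977) = 1/(-186931) = -1/186931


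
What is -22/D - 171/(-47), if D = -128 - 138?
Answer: 23260/6251 ≈ 3.7210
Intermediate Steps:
D = -266
-22/D - 171/(-47) = -22/(-266) - 171/(-47) = -22*(-1/266) - 171*(-1/47) = 11/133 + 171/47 = 23260/6251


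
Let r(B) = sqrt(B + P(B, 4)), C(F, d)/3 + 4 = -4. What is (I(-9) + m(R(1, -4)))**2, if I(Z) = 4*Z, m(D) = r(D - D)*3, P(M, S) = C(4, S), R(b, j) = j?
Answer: 1080 - 432*I*sqrt(6) ≈ 1080.0 - 1058.2*I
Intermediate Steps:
C(F, d) = -24 (C(F, d) = -12 + 3*(-4) = -12 - 12 = -24)
P(M, S) = -24
r(B) = sqrt(-24 + B) (r(B) = sqrt(B - 24) = sqrt(-24 + B))
m(D) = 6*I*sqrt(6) (m(D) = sqrt(-24 + (D - D))*3 = sqrt(-24 + 0)*3 = sqrt(-24)*3 = (2*I*sqrt(6))*3 = 6*I*sqrt(6))
(I(-9) + m(R(1, -4)))**2 = (4*(-9) + 6*I*sqrt(6))**2 = (-36 + 6*I*sqrt(6))**2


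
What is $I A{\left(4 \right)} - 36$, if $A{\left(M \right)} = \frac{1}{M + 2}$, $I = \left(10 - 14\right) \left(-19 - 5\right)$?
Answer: $-20$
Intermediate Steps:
$I = 96$ ($I = \left(-4\right) \left(-24\right) = 96$)
$A{\left(M \right)} = \frac{1}{2 + M}$
$I A{\left(4 \right)} - 36 = \frac{96}{2 + 4} - 36 = \frac{96}{6} - 36 = 96 \cdot \frac{1}{6} - 36 = 16 - 36 = -20$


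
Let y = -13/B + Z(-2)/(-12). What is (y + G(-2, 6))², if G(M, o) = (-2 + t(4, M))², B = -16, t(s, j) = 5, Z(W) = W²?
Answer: 207025/2304 ≈ 89.855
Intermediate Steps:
y = 23/48 (y = -13/(-16) + (-2)²/(-12) = -13*(-1/16) + 4*(-1/12) = 13/16 - ⅓ = 23/48 ≈ 0.47917)
G(M, o) = 9 (G(M, o) = (-2 + 5)² = 3² = 9)
(y + G(-2, 6))² = (23/48 + 9)² = (455/48)² = 207025/2304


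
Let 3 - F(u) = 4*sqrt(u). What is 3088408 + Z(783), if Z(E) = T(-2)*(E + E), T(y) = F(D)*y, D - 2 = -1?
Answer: 3091540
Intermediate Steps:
D = 1 (D = 2 - 1 = 1)
F(u) = 3 - 4*sqrt(u)
T(y) = -y (T(y) = (3 - 4*sqrt(1))*y = (3 - 4*1)*y = (3 - 4)*y = -y)
Z(E) = 4*E (Z(E) = (-1*(-2))*(E + E) = 2*(2*E) = 4*E)
3088408 + Z(783) = 3088408 + 4*783 = 3088408 + 3132 = 3091540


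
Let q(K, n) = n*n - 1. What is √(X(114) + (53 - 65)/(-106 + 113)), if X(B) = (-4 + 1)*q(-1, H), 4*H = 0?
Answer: 3*√7/7 ≈ 1.1339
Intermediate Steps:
H = 0 (H = (¼)*0 = 0)
q(K, n) = -1 + n² (q(K, n) = n² - 1 = -1 + n²)
X(B) = 3 (X(B) = (-4 + 1)*(-1 + 0²) = -3*(-1 + 0) = -3*(-1) = 3)
√(X(114) + (53 - 65)/(-106 + 113)) = √(3 + (53 - 65)/(-106 + 113)) = √(3 - 12/7) = √(9/7) = 3*√7/7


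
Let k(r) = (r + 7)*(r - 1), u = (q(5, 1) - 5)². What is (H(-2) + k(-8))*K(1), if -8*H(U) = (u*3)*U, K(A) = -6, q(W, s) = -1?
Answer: -216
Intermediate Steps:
u = 36 (u = (-1 - 5)² = (-6)² = 36)
k(r) = (-1 + r)*(7 + r) (k(r) = (7 + r)*(-1 + r) = (-1 + r)*(7 + r))
H(U) = -27*U/2 (H(U) = -36*3*U/8 = -27*U/2)
(H(-2) + k(-8))*K(1) = (-27/2*(-2) + (-7 + (-8)² + 6*(-8)))*(-6) = (27 + (-7 + 64 - 48))*(-6) = (27 + 9)*(-6) = 36*(-6) = -216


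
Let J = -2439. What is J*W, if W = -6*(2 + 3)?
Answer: 73170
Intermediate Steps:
W = -30 (W = -6*5 = -30)
J*W = -2439*(-30) = 73170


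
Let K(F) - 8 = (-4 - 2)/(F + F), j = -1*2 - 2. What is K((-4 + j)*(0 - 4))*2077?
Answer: 525481/32 ≈ 16421.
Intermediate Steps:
j = -4 (j = -2 - 2 = -4)
K(F) = 8 - 3/F (K(F) = 8 + (-4 - 2)/(F + F) = 8 - 6*1/(2*F) = 8 - 3/F)
K((-4 + j)*(0 - 4))*2077 = (8 - 3*1/((0 - 4)*(-4 - 4)))*2077 = (8 - 3/((-8*(-4))))*2077 = (8 - 3/32)*2077 = (253/32)*2077 = 525481/32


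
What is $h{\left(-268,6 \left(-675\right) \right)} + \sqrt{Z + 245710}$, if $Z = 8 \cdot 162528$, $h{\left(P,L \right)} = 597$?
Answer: $597 + \sqrt{1545934} \approx 1840.4$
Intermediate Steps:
$Z = 1300224$
$h{\left(-268,6 \left(-675\right) \right)} + \sqrt{Z + 245710} = 597 + \sqrt{1300224 + 245710} = 597 + \sqrt{1545934}$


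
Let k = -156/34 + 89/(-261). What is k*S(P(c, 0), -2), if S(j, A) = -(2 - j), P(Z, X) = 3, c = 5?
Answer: -21871/4437 ≈ -4.9292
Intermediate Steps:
k = -21871/4437 (k = -156*1/34 + 89*(-1/261) = -78/17 - 89/261 = -21871/4437 ≈ -4.9292)
S(j, A) = -2 + j
k*S(P(c, 0), -2) = -21871*(-2 + 3)/4437 = -21871/4437*1 = -21871/4437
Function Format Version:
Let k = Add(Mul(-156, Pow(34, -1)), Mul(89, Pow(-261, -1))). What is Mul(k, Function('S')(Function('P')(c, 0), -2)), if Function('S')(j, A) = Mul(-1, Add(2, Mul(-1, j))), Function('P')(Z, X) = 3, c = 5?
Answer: Rational(-21871, 4437) ≈ -4.9292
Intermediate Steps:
k = Rational(-21871, 4437) (k = Add(Mul(-156, Rational(1, 34)), Mul(89, Rational(-1, 261))) = Add(Rational(-78, 17), Rational(-89, 261)) = Rational(-21871, 4437) ≈ -4.9292)
Function('S')(j, A) = Add(-2, j)
Mul(k, Function('S')(Function('P')(c, 0), -2)) = Mul(Rational(-21871, 4437), Add(-2, 3)) = Mul(Rational(-21871, 4437), 1) = Rational(-21871, 4437)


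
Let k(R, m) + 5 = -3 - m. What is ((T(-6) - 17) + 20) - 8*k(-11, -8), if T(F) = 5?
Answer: 8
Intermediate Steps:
k(R, m) = -8 - m (k(R, m) = -5 + (-3 - m) = -8 - m)
((T(-6) - 17) + 20) - 8*k(-11, -8) = ((5 - 17) + 20) - 8*(-8 - 1*(-8)) = (-12 + 20) - 8*(-8 + 8) = 8 - 8*0 = 8 + 0 = 8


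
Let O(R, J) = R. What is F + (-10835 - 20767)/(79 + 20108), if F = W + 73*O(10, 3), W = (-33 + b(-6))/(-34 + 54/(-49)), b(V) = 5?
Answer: 2110011527/2893470 ≈ 729.23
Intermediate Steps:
W = 343/430 (W = (-33 + 5)/(-34 + 54/(-49)) = -28/(-34 + 54*(-1/49)) = -28/(-34 - 54/49) = -28/(-1720/49) = -28*(-49/1720) = 343/430 ≈ 0.79767)
F = 314243/430 (F = 343/430 + 73*10 = 343/430 + 730 = 314243/430 ≈ 730.80)
F + (-10835 - 20767)/(79 + 20108) = 314243/430 + (-10835 - 20767)/(79 + 20108) = 314243/430 - 31602/20187 = 314243/430 - 31602*1/20187 = 314243/430 - 10534/6729 = 2110011527/2893470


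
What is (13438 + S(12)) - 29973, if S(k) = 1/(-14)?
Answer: -231491/14 ≈ -16535.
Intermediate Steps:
S(k) = -1/14
(13438 + S(12)) - 29973 = (13438 - 1/14) - 29973 = 188131/14 - 29973 = -231491/14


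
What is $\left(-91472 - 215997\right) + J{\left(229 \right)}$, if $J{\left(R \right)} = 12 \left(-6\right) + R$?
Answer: $-307312$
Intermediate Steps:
$J{\left(R \right)} = -72 + R$
$\left(-91472 - 215997\right) + J{\left(229 \right)} = \left(-91472 - 215997\right) + \left(-72 + 229\right) = \left(-91472 - 215997\right) + 157 = -307469 + 157 = -307312$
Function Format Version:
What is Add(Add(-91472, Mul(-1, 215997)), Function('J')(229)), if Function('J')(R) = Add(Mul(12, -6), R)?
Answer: -307312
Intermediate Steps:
Function('J')(R) = Add(-72, R)
Add(Add(-91472, Mul(-1, 215997)), Function('J')(229)) = Add(Add(-91472, Mul(-1, 215997)), Add(-72, 229)) = Add(Add(-91472, -215997), 157) = Add(-307469, 157) = -307312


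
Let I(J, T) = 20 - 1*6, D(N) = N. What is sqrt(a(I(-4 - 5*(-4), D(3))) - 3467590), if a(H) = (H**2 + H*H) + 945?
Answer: I*sqrt(3466253) ≈ 1861.8*I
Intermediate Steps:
I(J, T) = 14 (I(J, T) = 20 - 6 = 14)
a(H) = 945 + 2*H**2 (a(H) = (H**2 + H**2) + 945 = 2*H**2 + 945 = 945 + 2*H**2)
sqrt(a(I(-4 - 5*(-4), D(3))) - 3467590) = sqrt((945 + 2*14**2) - 3467590) = sqrt((945 + 2*196) - 3467590) = sqrt((945 + 392) - 3467590) = sqrt(1337 - 3467590) = sqrt(-3466253) = I*sqrt(3466253)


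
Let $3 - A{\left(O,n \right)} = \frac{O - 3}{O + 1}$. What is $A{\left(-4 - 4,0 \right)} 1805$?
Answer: $\frac{18050}{7} \approx 2578.6$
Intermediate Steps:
$A{\left(O,n \right)} = 3 - \frac{-3 + O}{1 + O}$ ($A{\left(O,n \right)} = 3 - \frac{O - 3}{O + 1} = 3 - \frac{-3 + O}{1 + O}$)
$A{\left(-4 - 4,0 \right)} 1805 = \frac{2 \left(3 - 8\right)}{1 - 8} \cdot 1805 = 2 \frac{1}{-7} \left(-5\right) 1805 = 2 \left(- \frac{1}{7}\right) \left(-5\right) 1805 = \frac{10}{7} \cdot 1805 = \frac{18050}{7}$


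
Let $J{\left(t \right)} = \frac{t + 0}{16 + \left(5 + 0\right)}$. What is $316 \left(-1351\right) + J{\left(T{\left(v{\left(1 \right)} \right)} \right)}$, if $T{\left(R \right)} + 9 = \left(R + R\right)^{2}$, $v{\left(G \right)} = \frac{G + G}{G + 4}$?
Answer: $- \frac{224131109}{525} \approx -4.2692 \cdot 10^{5}$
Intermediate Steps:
$v{\left(G \right)} = \frac{2 G}{4 + G}$
$T{\left(R \right)} = -9 + 4 R^{2}$ ($T{\left(R \right)} = -9 + \left(R + R\right)^{2} = -9 + \left(2 R\right)^{2} = -9 + 4 R^{2}$)
$J{\left(t \right)} = \frac{t}{21}$ ($J{\left(t \right)} = \frac{t}{16 + 5} = \frac{t}{21}$)
$316 \left(-1351\right) + J{\left(T{\left(v{\left(1 \right)} \right)} \right)} = 316 \left(-1351\right) + \frac{-9 + 4 \left(2 \cdot 1 \frac{1}{4 + 1}\right)^{2}}{21} = -426916 + \frac{-9 + 4 \left(2 \cdot 1 \cdot \frac{1}{5}\right)^{2}}{21} = -426916 + \frac{-9 + 4 \left(\frac{2}{5}\right)^{2}}{21} = -426916 + \frac{-9 + 4 \cdot \frac{4}{25}}{21} = -426916 + \frac{-9 + \frac{16}{25}}{21} = -426916 + \frac{1}{21} \left(- \frac{209}{25}\right) = -426916 - \frac{209}{525} = - \frac{224131109}{525}$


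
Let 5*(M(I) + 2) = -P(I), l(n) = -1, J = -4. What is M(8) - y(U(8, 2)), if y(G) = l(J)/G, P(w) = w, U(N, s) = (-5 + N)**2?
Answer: -157/45 ≈ -3.4889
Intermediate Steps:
y(G) = -1/G
M(I) = -2 - I/5 (M(I) = -2 + (-I)/5 = -2 - I/5)
M(8) - y(U(8, 2)) = (-2 - 1/5*8) - (-1)/((-5 + 8)**2) = (-2 - 8/5) - (-1)/(3**2) = -18/5 - (-1)/9 = -18/5 - 1*(-1/9) = -18/5 + 1/9 = -157/45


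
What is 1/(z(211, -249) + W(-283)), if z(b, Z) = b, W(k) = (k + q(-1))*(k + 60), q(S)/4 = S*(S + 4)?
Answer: 1/65996 ≈ 1.5152e-5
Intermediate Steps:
q(S) = 4*S*(4 + S) (q(S) = 4*(S*(S + 4)) = 4*(S*(4 + S)) = 4*S*(4 + S))
W(k) = (-12 + k)*(60 + k) (W(k) = (k + 4*(-1)*(4 - 1))*(k + 60) = (k + 4*(-1)*3)*(60 + k) = (k - 12)*(60 + k) = (-12 + k)*(60 + k))
1/(z(211, -249) + W(-283)) = 1/(211 + (-720 + (-283)² + 48*(-283))) = 1/(211 + (-720 + 80089 - 13584)) = 1/(211 + 65785) = 1/65996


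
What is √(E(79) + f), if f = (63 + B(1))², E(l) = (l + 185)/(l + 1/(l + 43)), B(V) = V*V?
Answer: 52*√1738947/1071 ≈ 64.026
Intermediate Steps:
B(V) = V²
E(l) = (185 + l)/(l + 1/(43 + l))
f = 4096 (f = (63 + 1²)² = (63 + 1)² = 64² = 4096)
√(E(79) + f) = √((7955 + 79² + 228*79)/(1 + 79² + 43*79) + 4096) = √((7955 + 6241 + 18012)/(1 + 6241 + 3397) + 4096) = √(32208/9639 + 4096) = √((1/9639)*32208 + 4096) = √(10736/3213 + 4096) = √(13171184/3213) = 52*√1738947/1071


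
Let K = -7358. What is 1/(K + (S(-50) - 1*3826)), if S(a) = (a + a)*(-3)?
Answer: -1/10884 ≈ -9.1878e-5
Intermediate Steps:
S(a) = -6*a (S(a) = (2*a)*(-3) = -6*a)
1/(K + (S(-50) - 1*3826)) = 1/(-7358 + (-6*(-50) - 1*3826)) = 1/(-7358 + (300 - 3826)) = 1/(-7358 - 3526) = 1/(-10884) = -1/10884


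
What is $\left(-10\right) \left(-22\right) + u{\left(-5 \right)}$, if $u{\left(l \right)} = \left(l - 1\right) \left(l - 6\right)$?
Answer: $286$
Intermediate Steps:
$u{\left(l \right)} = \left(-1 + l\right) \left(-6 + l\right)$
$\left(-10\right) \left(-22\right) + u{\left(-5 \right)} = \left(-10\right) \left(-22\right) + \left(6 + \left(-5\right)^{2} - -35\right) = 220 + \left(6 + 25 + 35\right) = 220 + 66 = 286$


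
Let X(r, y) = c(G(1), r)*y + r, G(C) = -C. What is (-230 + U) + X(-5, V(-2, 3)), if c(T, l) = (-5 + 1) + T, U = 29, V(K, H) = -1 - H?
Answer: -186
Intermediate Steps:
c(T, l) = -4 + T
X(r, y) = r - 5*y (X(r, y) = (-4 - 1*1)*y + r = (-4 - 1)*y + r = -5*y + r = r - 5*y)
(-230 + U) + X(-5, V(-2, 3)) = (-230 + 29) + (-5 - 5*(-1 - 1*3)) = -201 + (-5 - 5*(-1 - 3)) = -201 + (-5 - 5*(-4)) = -201 + (-5 + 20) = -201 + 15 = -186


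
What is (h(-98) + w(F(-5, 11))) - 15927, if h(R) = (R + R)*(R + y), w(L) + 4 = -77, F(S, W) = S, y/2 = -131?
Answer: 54552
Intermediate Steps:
y = -262 (y = 2*(-131) = -262)
w(L) = -81 (w(L) = -4 - 77 = -81)
h(R) = 2*R*(-262 + R) (h(R) = (R + R)*(R - 262) = (2*R)*(-262 + R) = 2*R*(-262 + R))
(h(-98) + w(F(-5, 11))) - 15927 = (2*(-98)*(-262 - 98) - 81) - 15927 = (2*(-98)*(-360) - 81) - 15927 = (70560 - 81) - 15927 = 70479 - 15927 = 54552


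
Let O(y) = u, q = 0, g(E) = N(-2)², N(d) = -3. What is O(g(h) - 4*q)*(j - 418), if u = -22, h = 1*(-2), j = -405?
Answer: 18106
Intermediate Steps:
h = -2
g(E) = 9 (g(E) = (-3)² = 9)
O(y) = -22
O(g(h) - 4*q)*(j - 418) = -22*(-405 - 418) = -22*(-823) = 18106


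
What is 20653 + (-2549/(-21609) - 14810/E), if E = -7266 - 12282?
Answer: 484692222841/23467374 ≈ 20654.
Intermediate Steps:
E = -19548
20653 + (-2549/(-21609) - 14810/E) = 20653 + (-2549/(-21609) - 14810/(-19548)) = 20653 + (-2549*(-1/21609) - 14810*(-1/19548)) = 20653 + (2549/21609 + 7405/9774) = 20653 + 20547619/23467374 = 484692222841/23467374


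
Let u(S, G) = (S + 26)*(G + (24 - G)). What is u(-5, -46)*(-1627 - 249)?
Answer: -945504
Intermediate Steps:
u(S, G) = 624 + 24*S (u(S, G) = (26 + S)*24 = 624 + 24*S)
u(-5, -46)*(-1627 - 249) = (624 + 24*(-5))*(-1627 - 249) = (624 - 120)*(-1876) = 504*(-1876) = -945504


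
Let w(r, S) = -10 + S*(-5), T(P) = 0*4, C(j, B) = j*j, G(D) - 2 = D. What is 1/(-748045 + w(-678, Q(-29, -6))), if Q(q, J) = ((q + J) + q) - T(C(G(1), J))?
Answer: -1/747735 ≈ -1.3374e-6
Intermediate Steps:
G(D) = 2 + D
C(j, B) = j²
T(P) = 0
Q(q, J) = J + 2*q (Q(q, J) = ((q + J) + q) - 1*0 = ((J + q) + q) + 0 = (J + 2*q) + 0 = J + 2*q)
w(r, S) = -10 - 5*S
1/(-748045 + w(-678, Q(-29, -6))) = 1/(-748045 + (-10 - 5*(-6 + 2*(-29)))) = 1/(-748045 + (-10 - 5*(-6 - 58))) = 1/(-748045 + (-10 - 5*(-64))) = 1/(-748045 + (-10 + 320)) = 1/(-748045 + 310) = 1/(-747735) = -1/747735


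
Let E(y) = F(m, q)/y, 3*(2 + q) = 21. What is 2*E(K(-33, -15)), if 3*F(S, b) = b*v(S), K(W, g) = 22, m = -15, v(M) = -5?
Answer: -25/33 ≈ -0.75758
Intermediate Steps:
q = 5 (q = -2 + (⅓)*21 = -2 + 7 = 5)
F(S, b) = -5*b/3 (F(S, b) = (b*(-5))/3 = (-5*b)/3 = -5*b/3)
E(y) = -25/(3*y) (E(y) = (-5/3*5)/y = -25/(3*y))
2*E(K(-33, -15)) = 2*(-25/3/22) = 2*(-25/3*1/22) = 2*(-25/66) = -25/33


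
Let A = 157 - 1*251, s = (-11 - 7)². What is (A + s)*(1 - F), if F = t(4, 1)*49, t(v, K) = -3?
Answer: 34040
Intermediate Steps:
s = 324 (s = (-18)² = 324)
F = -147 (F = -3*49 = -147)
A = -94 (A = 157 - 251 = -94)
(A + s)*(1 - F) = (-94 + 324)*(1 - 1*(-147)) = 230*(1 + 147) = 230*148 = 34040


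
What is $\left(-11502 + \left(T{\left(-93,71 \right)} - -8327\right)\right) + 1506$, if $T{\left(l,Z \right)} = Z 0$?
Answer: $-1669$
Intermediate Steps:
$T{\left(l,Z \right)} = 0$
$\left(-11502 + \left(T{\left(-93,71 \right)} - -8327\right)\right) + 1506 = \left(-11502 + \left(0 - -8327\right)\right) + 1506 = \left(-11502 + \left(0 + 8327\right)\right) + 1506 = \left(-11502 + 8327\right) + 1506 = -3175 + 1506 = -1669$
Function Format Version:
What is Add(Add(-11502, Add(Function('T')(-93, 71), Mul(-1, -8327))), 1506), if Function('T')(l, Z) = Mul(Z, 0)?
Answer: -1669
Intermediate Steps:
Function('T')(l, Z) = 0
Add(Add(-11502, Add(Function('T')(-93, 71), Mul(-1, -8327))), 1506) = Add(Add(-11502, Add(0, Mul(-1, -8327))), 1506) = Add(Add(-11502, Add(0, 8327)), 1506) = Add(Add(-11502, 8327), 1506) = Add(-3175, 1506) = -1669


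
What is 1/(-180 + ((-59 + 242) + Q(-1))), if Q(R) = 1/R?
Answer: 1/2 ≈ 0.50000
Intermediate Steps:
1/(-180 + ((-59 + 242) + Q(-1))) = 1/(-180 + ((-59 + 242) + 1/(-1))) = 1/(-180 + (183 - 1)) = 1/(-180 + 182) = 1/2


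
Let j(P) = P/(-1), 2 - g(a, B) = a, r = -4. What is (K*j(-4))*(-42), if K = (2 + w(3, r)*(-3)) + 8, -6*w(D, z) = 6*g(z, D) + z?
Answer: -4368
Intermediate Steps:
g(a, B) = 2 - a
w(D, z) = -2 + 5*z/6 (w(D, z) = -(6*(2 - z) + z)/6 = -((12 - 6*z) + z)/6 = -(12 - 5*z)/6 = -2 + 5*z/6)
j(P) = -P (j(P) = P*(-1) = -P)
K = 26 (K = (2 + (-2 + (5/6)*(-4))*(-3)) + 8 = (2 + (-2 - 10/3)*(-3)) + 8 = (2 - 16/3*(-3)) + 8 = (2 + 16) + 8 = 18 + 8 = 26)
(K*j(-4))*(-42) = (26*(-1*(-4)))*(-42) = (26*4)*(-42) = 104*(-42) = -4368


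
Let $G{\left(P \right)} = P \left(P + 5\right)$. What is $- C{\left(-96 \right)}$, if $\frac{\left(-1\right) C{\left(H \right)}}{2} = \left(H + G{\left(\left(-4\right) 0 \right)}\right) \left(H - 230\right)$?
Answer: $62592$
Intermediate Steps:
$G{\left(P \right)} = P \left(5 + P\right)$
$C{\left(H \right)} = - 2 H \left(-230 + H\right)$ ($C{\left(H \right)} = - 2 \left(H + \left(-4\right) 0 \left(5 - 0\right)\right) \left(H - 230\right) = - 2 \left(H + 0 \left(5 + 0\right)\right) \left(-230 + H\right) = - 2 \left(H + 0 \cdot 5\right) \left(-230 + H\right) = - 2 \left(H + 0\right) \left(-230 + H\right) = - 2 H \left(-230 + H\right)$)
$- C{\left(-96 \right)} = - 2 \left(-96\right) \left(230 - -96\right) = - 2 \left(-96\right) \left(230 + 96\right) = - 2 \left(-96\right) 326 = \left(-1\right) \left(-62592\right) = 62592$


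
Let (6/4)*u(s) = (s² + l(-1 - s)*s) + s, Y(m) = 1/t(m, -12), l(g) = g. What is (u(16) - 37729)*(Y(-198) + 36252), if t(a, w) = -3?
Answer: -4103217395/3 ≈ -1.3677e+9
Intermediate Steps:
Y(m) = -⅓ (Y(m) = 1/(-3) = -⅓)
u(s) = 2*s/3 + 2*s²/3 + 2*s*(-1 - s)/3 (u(s) = 2*((s² + (-1 - s)*s) + s)/3 = 2*((s² + s*(-1 - s)) + s)/3 = 2*(s + s² + s*(-1 - s))/3 = 2*s/3 + 2*s²/3 + 2*s*(-1 - s)/3)
(u(16) - 37729)*(Y(-198) + 36252) = (0 - 37729)*(-⅓ + 36252) = -37729*108755/3 = -4103217395/3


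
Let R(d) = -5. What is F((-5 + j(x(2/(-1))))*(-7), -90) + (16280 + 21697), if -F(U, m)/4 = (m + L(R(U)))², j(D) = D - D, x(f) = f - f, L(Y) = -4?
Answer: 2633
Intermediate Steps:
x(f) = 0
j(D) = 0
F(U, m) = -4*(-4 + m)² (F(U, m) = -4*(m - 4)² = -4*(-4 + m)²)
F((-5 + j(x(2/(-1))))*(-7), -90) + (16280 + 21697) = -4*(-4 - 90)² + (16280 + 21697) = -4*(-94)² + 37977 = -4*8836 + 37977 = -35344 + 37977 = 2633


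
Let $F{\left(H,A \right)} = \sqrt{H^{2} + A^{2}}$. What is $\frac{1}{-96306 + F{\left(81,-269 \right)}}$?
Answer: $- \frac{48153}{4637383357} - \frac{\sqrt{78922}}{9274766714} \approx -1.0414 \cdot 10^{-5}$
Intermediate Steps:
$F{\left(H,A \right)} = \sqrt{A^{2} + H^{2}}$
$\frac{1}{-96306 + F{\left(81,-269 \right)}} = \frac{1}{-96306 + \sqrt{\left(-269\right)^{2} + 81^{2}}} = \frac{1}{-96306 + \sqrt{72361 + 6561}} = \frac{1}{-96306 + \sqrt{78922}}$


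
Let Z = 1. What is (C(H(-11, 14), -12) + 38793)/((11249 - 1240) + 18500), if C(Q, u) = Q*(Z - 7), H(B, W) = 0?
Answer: 12931/9503 ≈ 1.3607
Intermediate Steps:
C(Q, u) = -6*Q (C(Q, u) = Q*(1 - 7) = Q*(-6) = -6*Q)
(C(H(-11, 14), -12) + 38793)/((11249 - 1240) + 18500) = (-6*0 + 38793)/((11249 - 1240) + 18500) = (0 + 38793)/(10009 + 18500) = 38793/28509 = 38793*(1/28509) = 12931/9503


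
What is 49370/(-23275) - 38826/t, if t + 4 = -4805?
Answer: 6345284/1065995 ≈ 5.9525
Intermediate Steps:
t = -4809 (t = -4 - 4805 = -4809)
49370/(-23275) - 38826/t = 49370/(-23275) - 38826/(-4809) = 49370*(-1/23275) - 38826*(-1/4809) = -9874/4655 + 12942/1603 = 6345284/1065995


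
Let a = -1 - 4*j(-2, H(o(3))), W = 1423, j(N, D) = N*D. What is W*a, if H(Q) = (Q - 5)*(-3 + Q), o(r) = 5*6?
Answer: 7682777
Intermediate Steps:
o(r) = 30
H(Q) = (-5 + Q)*(-3 + Q)
j(N, D) = D*N
a = 5399 (a = -1 - 4*(15 + 30**2 - 8*30)*(-2) = -1 - 4*(15 + 900 - 240)*(-2) = -1 - 2700*(-2) = -1 - 4*(-1350) = -1 + 5400 = 5399)
W*a = 1423*5399 = 7682777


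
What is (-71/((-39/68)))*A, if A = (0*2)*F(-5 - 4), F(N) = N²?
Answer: 0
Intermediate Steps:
A = 0 (A = (0*2)*(-5 - 4)² = 0*(-9)² = 0*81 = 0)
(-71/((-39/68)))*A = -71/((-39/68))*0 = -71/((-39*1/68))*0 = -71/(-39/68)*0 = -71*(-68/39)*0 = (4828/39)*0 = 0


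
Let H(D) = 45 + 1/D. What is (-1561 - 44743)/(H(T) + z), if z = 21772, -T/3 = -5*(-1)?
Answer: -347280/163627 ≈ -2.1224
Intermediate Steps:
T = -15 (T = -(-15)*(-1) = -3*5 = -15)
(-1561 - 44743)/(H(T) + z) = (-1561 - 44743)/((45 + 1/(-15)) + 21772) = -46304/((45 - 1/15) + 21772) = -46304/(674/15 + 21772) = -46304/327254/15 = -46304*15/327254 = -347280/163627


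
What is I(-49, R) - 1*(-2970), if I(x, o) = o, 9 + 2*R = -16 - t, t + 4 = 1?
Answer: 2959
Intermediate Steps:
t = -3 (t = -4 + 1 = -3)
R = -11 (R = -9/2 + (-16 - 1*(-3))/2 = -9/2 + (-16 + 3)/2 = -9/2 + (1/2)*(-13) = -9/2 - 13/2 = -11)
I(-49, R) - 1*(-2970) = -11 - 1*(-2970) = -11 + 2970 = 2959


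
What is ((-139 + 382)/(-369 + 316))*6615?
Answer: -1607445/53 ≈ -30329.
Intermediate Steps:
((-139 + 382)/(-369 + 316))*6615 = (243/(-53))*6615 = (243*(-1/53))*6615 = -243/53*6615 = -1607445/53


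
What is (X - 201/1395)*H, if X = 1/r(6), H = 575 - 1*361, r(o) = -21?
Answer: -44512/1085 ≈ -41.025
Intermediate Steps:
H = 214 (H = 575 - 361 = 214)
X = -1/21 (X = 1/(-21) = -1/21 ≈ -0.047619)
(X - 201/1395)*H = (-1/21 - 201/1395)*214 = (-1/21 - 201*1/1395)*214 = (-1/21 - 67/465)*214 = -208/1085*214 = -44512/1085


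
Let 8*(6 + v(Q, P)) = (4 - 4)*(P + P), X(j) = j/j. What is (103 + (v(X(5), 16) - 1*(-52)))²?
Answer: 22201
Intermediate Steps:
X(j) = 1
v(Q, P) = -6 (v(Q, P) = -6 + ((4 - 4)*(P + P))/8 = -6 + (0*(2*P))/8 = -6 + (⅛)*0 = -6 + 0 = -6)
(103 + (v(X(5), 16) - 1*(-52)))² = (103 + (-6 - 1*(-52)))² = (103 + (-6 + 52))² = (103 + 46)² = 149² = 22201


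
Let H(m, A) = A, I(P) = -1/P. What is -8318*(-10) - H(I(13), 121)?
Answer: 83059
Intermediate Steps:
-8318*(-10) - H(I(13), 121) = -8318*(-10) - 1*121 = 83180 - 121 = 83059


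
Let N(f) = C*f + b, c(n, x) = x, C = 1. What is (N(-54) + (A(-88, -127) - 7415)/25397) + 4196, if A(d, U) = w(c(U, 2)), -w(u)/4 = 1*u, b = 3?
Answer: 105263142/25397 ≈ 4144.7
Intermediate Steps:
w(u) = -4*u
A(d, U) = -8 (A(d, U) = -4*2 = -8)
N(f) = 3 + f (N(f) = 1*f + 3 = f + 3 = 3 + f)
(N(-54) + (A(-88, -127) - 7415)/25397) + 4196 = ((3 - 54) + (-8 - 7415)/25397) + 4196 = (-51 - 7423*1/25397) + 4196 = (-51 - 7423/25397) + 4196 = -1302670/25397 + 4196 = 105263142/25397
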